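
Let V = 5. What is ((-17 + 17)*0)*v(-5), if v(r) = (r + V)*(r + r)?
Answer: 0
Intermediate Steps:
v(r) = 2*r*(5 + r) (v(r) = (r + 5)*(r + r) = (5 + r)*(2*r) = 2*r*(5 + r))
((-17 + 17)*0)*v(-5) = ((-17 + 17)*0)*(2*(-5)*(5 - 5)) = (0*0)*(2*(-5)*0) = 0*0 = 0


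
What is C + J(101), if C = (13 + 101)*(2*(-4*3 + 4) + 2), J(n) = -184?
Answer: -1780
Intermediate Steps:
C = -1596 (C = 114*(2*(-12 + 4) + 2) = 114*(2*(-8) + 2) = 114*(-16 + 2) = 114*(-14) = -1596)
C + J(101) = -1596 - 184 = -1780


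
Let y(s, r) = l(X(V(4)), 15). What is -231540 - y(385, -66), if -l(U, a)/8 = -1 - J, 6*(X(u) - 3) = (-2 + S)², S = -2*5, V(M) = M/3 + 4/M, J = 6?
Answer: -231596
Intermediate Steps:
V(M) = 4/M + M/3 (V(M) = M*(⅓) + 4/M = M/3 + 4/M = 4/M + M/3)
S = -10
X(u) = 27 (X(u) = 3 + (-2 - 10)²/6 = 3 + (⅙)*(-12)² = 3 + (⅙)*144 = 3 + 24 = 27)
l(U, a) = 56 (l(U, a) = -8*(-1 - 1*6) = -8*(-1 - 6) = -8*(-7) = 56)
y(s, r) = 56
-231540 - y(385, -66) = -231540 - 1*56 = -231540 - 56 = -231596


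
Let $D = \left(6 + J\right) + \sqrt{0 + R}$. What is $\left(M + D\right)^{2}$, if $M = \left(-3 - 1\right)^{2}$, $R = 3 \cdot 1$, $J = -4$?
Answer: $\left(18 + \sqrt{3}\right)^{2} \approx 389.35$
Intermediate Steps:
$R = 3$
$M = 16$ ($M = \left(-4\right)^{2} = 16$)
$D = 2 + \sqrt{3}$ ($D = \left(6 - 4\right) + \sqrt{0 + 3} = 2 + \sqrt{3} \approx 3.7321$)
$\left(M + D\right)^{2} = \left(16 + \left(2 + \sqrt{3}\right)\right)^{2} = \left(18 + \sqrt{3}\right)^{2}$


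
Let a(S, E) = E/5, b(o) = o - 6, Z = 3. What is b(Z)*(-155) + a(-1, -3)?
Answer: 2322/5 ≈ 464.40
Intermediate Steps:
b(o) = -6 + o
a(S, E) = E/5 (a(S, E) = E*(1/5) = E/5)
b(Z)*(-155) + a(-1, -3) = (-6 + 3)*(-155) + (1/5)*(-3) = -3*(-155) - 3/5 = 465 - 3/5 = 2322/5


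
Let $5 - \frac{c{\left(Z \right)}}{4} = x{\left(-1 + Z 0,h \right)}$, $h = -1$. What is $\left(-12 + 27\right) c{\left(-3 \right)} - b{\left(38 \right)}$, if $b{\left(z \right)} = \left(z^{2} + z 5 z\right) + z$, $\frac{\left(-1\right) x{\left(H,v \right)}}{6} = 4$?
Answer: $-6962$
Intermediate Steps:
$x{\left(H,v \right)} = -24$ ($x{\left(H,v \right)} = \left(-6\right) 4 = -24$)
$c{\left(Z \right)} = 116$ ($c{\left(Z \right)} = 20 - -96 = 20 + 96 = 116$)
$b{\left(z \right)} = z + 6 z^{2}$ ($b{\left(z \right)} = \left(z^{2} + 5 z z\right) + z = \left(z^{2} + 5 z^{2}\right) + z = 6 z^{2} + z = z + 6 z^{2}$)
$\left(-12 + 27\right) c{\left(-3 \right)} - b{\left(38 \right)} = \left(-12 + 27\right) 116 - 38 \left(1 + 6 \cdot 38\right) = 15 \cdot 116 - 38 \left(1 + 228\right) = 1740 - 38 \cdot 229 = 1740 - 8702 = -6962$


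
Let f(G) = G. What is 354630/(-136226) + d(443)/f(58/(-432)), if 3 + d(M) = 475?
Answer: -6949398711/1975277 ≈ -3518.2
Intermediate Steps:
d(M) = 472 (d(M) = -3 + 475 = 472)
354630/(-136226) + d(443)/f(58/(-432)) = 354630/(-136226) + 472/((58/(-432))) = 354630*(-1/136226) + 472/((58*(-1/432))) = -177315/68113 + 472/(-29/216) = -177315/68113 + 472*(-216/29) = -177315/68113 - 101952/29 = -6949398711/1975277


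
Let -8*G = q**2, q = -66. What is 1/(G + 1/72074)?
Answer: -36037/19622146 ≈ -0.0018365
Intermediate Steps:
G = -1089/2 (G = -1/8*(-66)**2 = -1/8*4356 = -1089/2 ≈ -544.50)
1/(G + 1/72074) = 1/(-1089/2 + 1/72074) = 1/(-19622146/36037) = -36037/19622146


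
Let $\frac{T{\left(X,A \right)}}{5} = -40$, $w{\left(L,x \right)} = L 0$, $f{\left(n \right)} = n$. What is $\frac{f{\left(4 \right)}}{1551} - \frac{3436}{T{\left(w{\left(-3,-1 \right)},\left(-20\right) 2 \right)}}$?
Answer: $\frac{1332509}{77550} \approx 17.183$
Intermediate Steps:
$w{\left(L,x \right)} = 0$
$T{\left(X,A \right)} = -200$ ($T{\left(X,A \right)} = 5 \left(-40\right) = -200$)
$\frac{f{\left(4 \right)}}{1551} - \frac{3436}{T{\left(w{\left(-3,-1 \right)},\left(-20\right) 2 \right)}} = \frac{4}{1551} - \frac{3436}{-200} = 4 \cdot \frac{1}{1551} - - \frac{859}{50} = \frac{4}{1551} + \frac{859}{50} = \frac{1332509}{77550}$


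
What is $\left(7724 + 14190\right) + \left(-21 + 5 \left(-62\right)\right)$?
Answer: $21583$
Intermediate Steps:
$\left(7724 + 14190\right) + \left(-21 + 5 \left(-62\right)\right) = 21914 - 331 = 21583$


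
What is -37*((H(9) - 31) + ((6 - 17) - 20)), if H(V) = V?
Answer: 1961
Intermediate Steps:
-37*((H(9) - 31) + ((6 - 17) - 20)) = -37*((9 - 31) + ((6 - 17) - 20)) = -37*(-22 + (-11 - 20)) = -37*(-22 - 31) = -37*(-53) = 1961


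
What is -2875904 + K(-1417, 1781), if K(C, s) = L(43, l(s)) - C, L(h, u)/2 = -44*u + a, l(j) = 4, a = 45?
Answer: -2874749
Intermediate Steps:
L(h, u) = 90 - 88*u (L(h, u) = 2*(-44*u + 45) = 2*(45 - 44*u) = 90 - 88*u)
K(C, s) = -262 - C (K(C, s) = (90 - 88*4) - C = (90 - 352) - C = -262 - C)
-2875904 + K(-1417, 1781) = -2875904 + (-262 - 1*(-1417)) = -2875904 + (-262 + 1417) = -2875904 + 1155 = -2874749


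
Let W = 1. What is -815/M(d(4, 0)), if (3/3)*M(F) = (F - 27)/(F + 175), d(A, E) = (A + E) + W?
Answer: 73350/11 ≈ 6668.2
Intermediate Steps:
d(A, E) = 1 + A + E (d(A, E) = (A + E) + 1 = 1 + A + E)
M(F) = (-27 + F)/(175 + F) (M(F) = (F - 27)/(F + 175) = (-27 + F)/(175 + F))
-815/M(d(4, 0)) = -815*(175 + (1 + 4 + 0))/(-27 + (1 + 4 + 0)) = -815*(175 + 5)/(-27 + 5) = -815/(-22/180) = -815/((1/180)*(-22)) = -815/(-11/90) = -815*(-90/11) = 73350/11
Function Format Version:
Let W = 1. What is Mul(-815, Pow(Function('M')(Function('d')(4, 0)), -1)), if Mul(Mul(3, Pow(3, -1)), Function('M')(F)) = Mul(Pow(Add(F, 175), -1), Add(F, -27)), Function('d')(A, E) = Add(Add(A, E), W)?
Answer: Rational(73350, 11) ≈ 6668.2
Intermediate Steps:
Function('d')(A, E) = Add(1, A, E) (Function('d')(A, E) = Add(Add(A, E), 1) = Add(1, A, E))
Function('M')(F) = Mul(Pow(Add(175, F), -1), Add(-27, F)) (Function('M')(F) = Mul(Pow(Add(F, 175), -1), Add(F, -27)) = Mul(Pow(Add(175, F), -1), Add(-27, F)))
Mul(-815, Pow(Function('M')(Function('d')(4, 0)), -1)) = Mul(-815, Pow(Mul(Pow(Add(175, Add(1, 4, 0)), -1), Add(-27, Add(1, 4, 0))), -1)) = Mul(-815, Pow(Mul(Pow(Add(175, 5), -1), Add(-27, 5)), -1)) = Mul(-815, Pow(Mul(Pow(180, -1), -22), -1)) = Mul(-815, Pow(Mul(Rational(1, 180), -22), -1)) = Mul(-815, Pow(Rational(-11, 90), -1)) = Mul(-815, Rational(-90, 11)) = Rational(73350, 11)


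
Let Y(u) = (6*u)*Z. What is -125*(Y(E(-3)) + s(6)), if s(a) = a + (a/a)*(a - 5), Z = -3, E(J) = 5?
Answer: 10375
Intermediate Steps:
Y(u) = -18*u (Y(u) = (6*u)*(-3) = -18*u)
s(a) = -5 + 2*a (s(a) = a + 1*(-5 + a) = a + (-5 + a) = -5 + 2*a)
-125*(Y(E(-3)) + s(6)) = -125*(-18*5 + (-5 + 2*6)) = -125*(-90 + (-5 + 12)) = -125*(-90 + 7) = -125*(-83) = 10375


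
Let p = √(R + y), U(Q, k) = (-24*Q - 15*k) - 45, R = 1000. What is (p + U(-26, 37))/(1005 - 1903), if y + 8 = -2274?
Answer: -12/449 - I*√1282/898 ≈ -0.026726 - 0.039872*I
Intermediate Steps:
y = -2282 (y = -8 - 2274 = -2282)
U(Q, k) = -45 - 24*Q - 15*k
p = I*√1282 (p = √(1000 - 2282) = √(-1282) = I*√1282 ≈ 35.805*I)
(p + U(-26, 37))/(1005 - 1903) = (I*√1282 + (-45 - 24*(-26) - 15*37))/(1005 - 1903) = (I*√1282 + (-45 + 624 - 555))/(-898) = (I*√1282 + 24)*(-1/898) = (24 + I*√1282)*(-1/898) = -12/449 - I*√1282/898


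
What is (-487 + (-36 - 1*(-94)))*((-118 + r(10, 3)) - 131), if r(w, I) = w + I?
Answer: 101244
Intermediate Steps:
r(w, I) = I + w
(-487 + (-36 - 1*(-94)))*((-118 + r(10, 3)) - 131) = (-487 + (-36 - 1*(-94)))*((-118 + (3 + 10)) - 131) = (-487 + (-36 + 94))*((-118 + 13) - 131) = (-487 + 58)*(-105 - 131) = -429*(-236) = 101244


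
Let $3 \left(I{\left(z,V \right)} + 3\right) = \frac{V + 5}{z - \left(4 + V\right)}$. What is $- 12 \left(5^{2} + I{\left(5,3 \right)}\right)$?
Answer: $-248$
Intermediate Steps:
$I{\left(z,V \right)} = -3 + \frac{5 + V}{3 \left(-4 + z - V\right)}$ ($I{\left(z,V \right)} = -3 + \frac{\left(V + 5\right) \frac{1}{z - \left(4 + V\right)}}{3} = -3 + \frac{\left(5 + V\right) \frac{1}{-4 + z - V}}{3} = -3 + \frac{\frac{1}{-4 + z - V} \left(5 + V\right)}{3} = -3 + \frac{5 + V}{3 \left(-4 + z - V\right)}$)
$- 12 \left(5^{2} + I{\left(5,3 \right)}\right) = - 12 \left(5^{2} + \frac{-41 - 30 + 9 \cdot 5}{3 \left(4 + 3 - 5\right)}\right) = - 12 \left(25 + \frac{-41 - 30 + 45}{3 \left(4 + 3 - 5\right)}\right) = - 12 \left(25 + \frac{1}{3} \cdot \frac{1}{2} \left(-26\right)\right) = - 12 \left(25 - \frac{13}{3}\right) = \left(-12\right) \frac{62}{3} = -248$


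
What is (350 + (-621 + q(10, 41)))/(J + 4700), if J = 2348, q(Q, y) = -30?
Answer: -301/7048 ≈ -0.042707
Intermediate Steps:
(350 + (-621 + q(10, 41)))/(J + 4700) = (350 + (-621 - 30))/(2348 + 4700) = (350 - 651)/7048 = -301*1/7048 = -301/7048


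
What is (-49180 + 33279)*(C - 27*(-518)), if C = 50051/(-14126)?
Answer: -3140704857685/14126 ≈ -2.2233e+8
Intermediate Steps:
C = -50051/14126 (C = 50051*(-1/14126) = -50051/14126 ≈ -3.5432)
(-49180 + 33279)*(C - 27*(-518)) = (-49180 + 33279)*(-50051/14126 - 27*(-518)) = -15901*(-50051/14126 + 13986) = -15901*197516185/14126 = -3140704857685/14126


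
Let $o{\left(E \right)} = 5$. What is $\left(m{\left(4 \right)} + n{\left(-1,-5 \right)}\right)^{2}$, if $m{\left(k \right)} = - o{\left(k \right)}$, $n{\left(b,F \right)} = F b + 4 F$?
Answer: $400$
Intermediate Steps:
$n{\left(b,F \right)} = 4 F + F b$
$m{\left(k \right)} = -5$ ($m{\left(k \right)} = \left(-1\right) 5 = -5$)
$\left(m{\left(4 \right)} + n{\left(-1,-5 \right)}\right)^{2} = \left(-5 - 5 \left(4 - 1\right)\right)^{2} = \left(-5 - 15\right)^{2} = \left(-20\right)^{2} = 400$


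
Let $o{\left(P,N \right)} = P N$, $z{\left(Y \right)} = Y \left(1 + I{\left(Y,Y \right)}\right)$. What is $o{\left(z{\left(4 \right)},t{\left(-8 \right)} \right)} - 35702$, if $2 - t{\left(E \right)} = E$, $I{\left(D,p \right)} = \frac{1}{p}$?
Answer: $-35652$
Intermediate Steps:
$t{\left(E \right)} = 2 - E$
$z{\left(Y \right)} = Y \left(1 + \frac{1}{Y}\right)$
$o{\left(P,N \right)} = N P$
$o{\left(z{\left(4 \right)},t{\left(-8 \right)} \right)} - 35702 = \left(2 - -8\right) \left(1 + 4\right) - 35702 = \left(2 + 8\right) 5 - 35702 = 10 \cdot 5 - 35702 = 50 - 35702 = -35652$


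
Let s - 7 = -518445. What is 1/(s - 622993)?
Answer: -1/1141431 ≈ -8.7609e-7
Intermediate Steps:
s = -518438 (s = 7 - 518445 = -518438)
1/(s - 622993) = 1/(-518438 - 622993) = 1/(-1141431) = -1/1141431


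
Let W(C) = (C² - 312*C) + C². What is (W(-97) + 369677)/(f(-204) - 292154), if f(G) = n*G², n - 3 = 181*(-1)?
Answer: -38069/699982 ≈ -0.054386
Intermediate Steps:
n = -178 (n = 3 + 181*(-1) = 3 - 181 = -178)
W(C) = -312*C + 2*C²
f(G) = -178*G²
(W(-97) + 369677)/(f(-204) - 292154) = (2*(-97)*(-156 - 97) + 369677)/(-178*(-204)² - 292154) = (2*(-97)*(-253) + 369677)/(-178*41616 - 292154) = (49082 + 369677)/(-7407648 - 292154) = 418759/(-7699802) = 418759*(-1/7699802) = -38069/699982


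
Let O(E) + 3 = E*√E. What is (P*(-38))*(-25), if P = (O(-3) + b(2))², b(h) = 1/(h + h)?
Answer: -147725/8 + 15675*I*√3 ≈ -18466.0 + 27150.0*I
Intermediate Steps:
b(h) = 1/(2*h)
O(E) = -3 + E^(3/2) (O(E) = -3 + E*√E = -3 + E^(3/2))
P = (-11/4 - 3*I*√3)² (P = ((-3 + (-3)^(3/2)) + (½)/2)² = ((-3 - 3*I*√3) + (½)*(½))² = ((-3 - 3*I*√3) + ¼)² = (-11/4 - 3*I*√3)² ≈ -19.438 + 28.579*I)
(P*(-38))*(-25) = ((-311/16 + 33*I*√3/2)*(-38))*(-25) = (5909/8 - 627*I*√3)*(-25) = -147725/8 + 15675*I*√3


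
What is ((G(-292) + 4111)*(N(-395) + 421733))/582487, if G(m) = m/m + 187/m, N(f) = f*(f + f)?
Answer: 880918965811/170086204 ≈ 5179.3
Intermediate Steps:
N(f) = 2*f**2 (N(f) = f*(2*f) = 2*f**2)
G(m) = 1 + 187/m
((G(-292) + 4111)*(N(-395) + 421733))/582487 = (((187 - 292)/(-292) + 4111)*(2*(-395)**2 + 421733))/582487 = ((-1/292*(-105) + 4111)*(2*156025 + 421733))*(1/582487) = ((105/292 + 4111)*(312050 + 421733))*(1/582487) = ((1200517/292)*733783)*(1/582487) = (880918965811/292)*(1/582487) = 880918965811/170086204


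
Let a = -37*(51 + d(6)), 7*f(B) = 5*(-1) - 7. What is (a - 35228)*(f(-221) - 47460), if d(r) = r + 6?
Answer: 12478301688/7 ≈ 1.7826e+9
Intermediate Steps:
d(r) = 6 + r
f(B) = -12/7 (f(B) = (5*(-1) - 7)/7 = (-5 - 7)/7 = (1/7)*(-12) = -12/7)
a = -2331 (a = -37*(51 + (6 + 6)) = -37*(51 + 12) = -37*63 = -2331)
(a - 35228)*(f(-221) - 47460) = (-2331 - 35228)*(-12/7 - 47460) = -37559*(-332232/7) = 12478301688/7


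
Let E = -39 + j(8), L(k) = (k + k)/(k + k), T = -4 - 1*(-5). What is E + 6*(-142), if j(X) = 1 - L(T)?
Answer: -891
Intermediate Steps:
T = 1 (T = -4 + 5 = 1)
L(k) = 1 (L(k) = (2*k)/((2*k)) = (2*k)*(1/(2*k)) = 1)
j(X) = 0 (j(X) = 1 - 1*1 = 1 - 1 = 0)
E = -39 (E = -39 + 0 = -39)
E + 6*(-142) = -39 + 6*(-142) = -39 - 852 = -891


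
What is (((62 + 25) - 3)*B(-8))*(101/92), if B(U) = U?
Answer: -16968/23 ≈ -737.74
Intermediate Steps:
(((62 + 25) - 3)*B(-8))*(101/92) = (((62 + 25) - 3)*(-8))*(101/92) = ((87 - 3)*(-8))*(101*(1/92)) = (84*(-8))*(101/92) = -672*101/92 = -16968/23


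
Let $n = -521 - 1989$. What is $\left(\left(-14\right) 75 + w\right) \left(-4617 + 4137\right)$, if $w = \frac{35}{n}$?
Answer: $\frac{126505680}{251} \approx 5.0401 \cdot 10^{5}$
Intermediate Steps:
$n = -2510$
$w = - \frac{7}{502}$ ($w = \frac{35}{-2510} = 35 \left(- \frac{1}{2510}\right) = - \frac{7}{502} \approx -0.013944$)
$\left(\left(-14\right) 75 + w\right) \left(-4617 + 4137\right) = \left(\left(-14\right) 75 - \frac{7}{502}\right) \left(-4617 + 4137\right) = \left(-1050 - \frac{7}{502}\right) \left(-480\right) = \left(- \frac{527107}{502}\right) \left(-480\right) = \frac{126505680}{251}$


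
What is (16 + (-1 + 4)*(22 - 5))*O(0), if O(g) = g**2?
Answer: 0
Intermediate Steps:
(16 + (-1 + 4)*(22 - 5))*O(0) = (16 + (-1 + 4)*(22 - 5))*0**2 = (16 + 3*17)*0 = (16 + 51)*0 = 67*0 = 0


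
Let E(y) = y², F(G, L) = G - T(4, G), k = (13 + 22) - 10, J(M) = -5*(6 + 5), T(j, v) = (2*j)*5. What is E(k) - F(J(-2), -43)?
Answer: 720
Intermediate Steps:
T(j, v) = 10*j
J(M) = -55 (J(M) = -5*11 = -55)
k = 25 (k = 35 - 10 = 25)
F(G, L) = -40 + G (F(G, L) = G - 10*4 = G - 1*40 = G - 40 = -40 + G)
E(k) - F(J(-2), -43) = 25² - (-40 - 55) = 625 - 1*(-95) = 625 + 95 = 720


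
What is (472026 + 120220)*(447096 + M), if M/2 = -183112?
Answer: 47896118512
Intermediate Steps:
M = -366224 (M = 2*(-183112) = -366224)
(472026 + 120220)*(447096 + M) = (472026 + 120220)*(447096 - 366224) = 592246*80872 = 47896118512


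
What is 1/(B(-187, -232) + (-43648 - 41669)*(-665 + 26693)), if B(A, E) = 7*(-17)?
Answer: -1/2220630995 ≈ -4.5032e-10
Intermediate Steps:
B(A, E) = -119
1/(B(-187, -232) + (-43648 - 41669)*(-665 + 26693)) = 1/(-119 + (-43648 - 41669)*(-665 + 26693)) = 1/(-119 - 85317*26028) = 1/(-119 - 2220630876) = 1/(-2220630995) = -1/2220630995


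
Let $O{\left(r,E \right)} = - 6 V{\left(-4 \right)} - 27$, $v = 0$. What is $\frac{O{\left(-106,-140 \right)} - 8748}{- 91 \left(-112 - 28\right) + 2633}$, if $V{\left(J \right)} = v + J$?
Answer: $- \frac{8751}{15373} \approx -0.56924$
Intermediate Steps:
$V{\left(J \right)} = J$ ($V{\left(J \right)} = 0 + J = J$)
$O{\left(r,E \right)} = -3$ ($O{\left(r,E \right)} = \left(-6\right) \left(-4\right) - 27 = 24 - 27 = -3$)
$\frac{O{\left(-106,-140 \right)} - 8748}{- 91 \left(-112 - 28\right) + 2633} = \frac{-3 - 8748}{- 91 \left(-112 - 28\right) + 2633} = - \frac{8751}{\left(-91\right) \left(-140\right) + 2633} = - \frac{8751}{12740 + 2633} = - \frac{8751}{15373}$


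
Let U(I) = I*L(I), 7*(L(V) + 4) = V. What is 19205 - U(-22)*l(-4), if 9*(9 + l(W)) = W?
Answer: 1303415/63 ≈ 20689.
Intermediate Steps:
l(W) = -9 + W/9
L(V) = -4 + V/7
U(I) = I*(-4 + I/7)
19205 - U(-22)*l(-4) = 19205 - (⅐)*(-22)*(-28 - 22)*(-9 + (⅑)*(-4)) = 19205 - (⅐)*(-22)*(-50)*(-9 - 4/9) = 19205 - 1100*(-85)/(7*9) = 19205 - 1*(-93500/63) = 19205 + 93500/63 = 1303415/63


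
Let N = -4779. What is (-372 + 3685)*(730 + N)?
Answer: -13414337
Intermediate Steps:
(-372 + 3685)*(730 + N) = (-372 + 3685)*(730 - 4779) = 3313*(-4049) = -13414337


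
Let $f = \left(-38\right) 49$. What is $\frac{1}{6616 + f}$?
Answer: $\frac{1}{4754} \approx 0.00021035$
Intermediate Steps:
$f = -1862$
$\frac{1}{6616 + f} = \frac{1}{6616 - 1862} = \frac{1}{4754}$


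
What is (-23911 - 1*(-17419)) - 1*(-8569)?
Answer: 2077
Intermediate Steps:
(-23911 - 1*(-17419)) - 1*(-8569) = (-23911 + 17419) + 8569 = -6492 + 8569 = 2077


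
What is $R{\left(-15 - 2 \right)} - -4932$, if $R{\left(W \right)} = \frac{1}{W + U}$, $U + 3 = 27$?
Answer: $\frac{34525}{7} \approx 4932.1$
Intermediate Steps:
$U = 24$ ($U = -3 + 27 = 24$)
$R{\left(W \right)} = \frac{1}{24 + W}$ ($R{\left(W \right)} = \frac{1}{W + 24} = \frac{1}{24 + W}$)
$R{\left(-15 - 2 \right)} - -4932 = \frac{1}{24 - 17} - -4932 = \frac{1}{24 - 17} + 4932 = \frac{1}{7} + 4932 = \frac{34525}{7}$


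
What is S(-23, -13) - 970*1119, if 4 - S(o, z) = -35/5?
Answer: -1085419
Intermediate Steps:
S(o, z) = 11 (S(o, z) = 4 - (-35)/5 = 4 - 1*(-7) = 4 + 7 = 11)
S(-23, -13) - 970*1119 = 11 - 970*1119 = 11 - 1085430 = -1085419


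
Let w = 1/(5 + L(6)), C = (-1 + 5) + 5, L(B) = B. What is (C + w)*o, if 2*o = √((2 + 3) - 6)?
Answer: 50*I/11 ≈ 4.5455*I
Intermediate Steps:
C = 9 (C = 4 + 5 = 9)
o = I/2 (o = √((2 + 3) - 6)/2 = √(5 - 6)/2 = √(-1)/2 = I/2 ≈ 0.5*I)
w = 1/11 (w = 1/(5 + 6) = 1/11 ≈ 0.090909)
(C + w)*o = (9 + 1/11)*(I/2) = 100*(I/2)/11 = 50*I/11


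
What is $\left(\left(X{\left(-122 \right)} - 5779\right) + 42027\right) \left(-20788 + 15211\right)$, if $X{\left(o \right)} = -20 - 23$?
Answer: $-201915285$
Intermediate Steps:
$X{\left(o \right)} = -43$
$\left(\left(X{\left(-122 \right)} - 5779\right) + 42027\right) \left(-20788 + 15211\right) = \left(\left(-43 - 5779\right) + 42027\right) \left(-20788 + 15211\right) = \left(\left(-43 - 5779\right) + 42027\right) \left(-5577\right) = \left(-5822 + 42027\right) \left(-5577\right) = 36205 \left(-5577\right) = -201915285$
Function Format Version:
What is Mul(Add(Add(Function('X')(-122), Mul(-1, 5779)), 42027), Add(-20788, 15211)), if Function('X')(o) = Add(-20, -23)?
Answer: -201915285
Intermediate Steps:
Function('X')(o) = -43
Mul(Add(Add(Function('X')(-122), Mul(-1, 5779)), 42027), Add(-20788, 15211)) = Mul(Add(Add(-43, Mul(-1, 5779)), 42027), Add(-20788, 15211)) = Mul(Add(Add(-43, -5779), 42027), -5577) = Mul(Add(-5822, 42027), -5577) = Mul(36205, -5577) = -201915285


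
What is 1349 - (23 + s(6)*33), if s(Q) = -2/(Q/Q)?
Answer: 1392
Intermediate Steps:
s(Q) = -2 (s(Q) = -2/1 = -2*1 = -2)
1349 - (23 + s(6)*33) = 1349 - (23 - 2*33) = 1349 - (23 - 66) = 1349 - 1*(-43) = 1349 + 43 = 1392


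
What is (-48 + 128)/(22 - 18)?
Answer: 20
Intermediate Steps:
(-48 + 128)/(22 - 18) = 80/4 = 80*(¼) = 20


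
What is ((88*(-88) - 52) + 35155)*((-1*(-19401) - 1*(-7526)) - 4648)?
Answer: 609531161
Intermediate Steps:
((88*(-88) - 52) + 35155)*((-1*(-19401) - 1*(-7526)) - 4648) = ((-7744 - 52) + 35155)*((19401 + 7526) - 4648) = (-7796 + 35155)*(26927 - 4648) = 27359*22279 = 609531161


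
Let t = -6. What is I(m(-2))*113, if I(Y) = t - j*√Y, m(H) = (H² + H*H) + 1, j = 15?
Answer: -5763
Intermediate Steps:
m(H) = 1 + 2*H² (m(H) = (H² + H²) + 1 = 2*H² + 1 = 1 + 2*H²)
I(Y) = -6 - 15*√Y
I(m(-2))*113 = (-6 - 15*√(1 + 2*(-2)²))*113 = (-6 - 15*√(1 + 2*4))*113 = (-6 - 15*√(1 + 8))*113 = (-6 - 15*√9)*113 = (-6 - 15*3)*113 = (-6 - 45)*113 = -51*113 = -5763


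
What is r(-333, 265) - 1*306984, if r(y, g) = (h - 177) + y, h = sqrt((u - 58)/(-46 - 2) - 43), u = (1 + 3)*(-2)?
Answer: -307494 + 3*I*sqrt(74)/4 ≈ -3.0749e+5 + 6.4517*I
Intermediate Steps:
u = -8 (u = 4*(-2) = -8)
h = 3*I*sqrt(74)/4 (h = sqrt((-8 - 58)/(-46 - 2) - 43) = sqrt(-66/(-48) - 43) = sqrt(-66*(-1/48) - 43) = sqrt(11/8 - 43) = sqrt(-333/8) = 3*I*sqrt(74)/4 ≈ 6.4517*I)
r(y, g) = -177 + y + 3*I*sqrt(74)/4 (r(y, g) = (3*I*sqrt(74)/4 - 177) + y = (-177 + 3*I*sqrt(74)/4) + y = -177 + y + 3*I*sqrt(74)/4)
r(-333, 265) - 1*306984 = (-177 - 333 + 3*I*sqrt(74)/4) - 1*306984 = (-510 + 3*I*sqrt(74)/4) - 306984 = -307494 + 3*I*sqrt(74)/4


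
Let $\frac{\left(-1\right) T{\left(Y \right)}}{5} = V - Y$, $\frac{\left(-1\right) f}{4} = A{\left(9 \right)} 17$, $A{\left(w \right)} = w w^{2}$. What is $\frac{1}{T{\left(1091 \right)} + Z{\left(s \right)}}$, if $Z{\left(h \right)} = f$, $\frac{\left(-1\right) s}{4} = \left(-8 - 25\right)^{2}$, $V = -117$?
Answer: $- \frac{1}{43532} \approx -2.2972 \cdot 10^{-5}$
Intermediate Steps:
$A{\left(w \right)} = w^{3}$
$s = -4356$ ($s = - 4 \left(-8 - 25\right)^{2} = - 4 \left(-33\right)^{2} = \left(-4\right) 1089 = -4356$)
$f = -49572$ ($f = - 4 \cdot 9^{3} \cdot 17 = - 4 \cdot 729 \cdot 17 = \left(-4\right) 12393 = -49572$)
$T{\left(Y \right)} = 585 + 5 Y$ ($T{\left(Y \right)} = - 5 \left(-117 - Y\right) = 585 + 5 Y$)
$Z{\left(h \right)} = -49572$
$\frac{1}{T{\left(1091 \right)} + Z{\left(s \right)}} = \frac{1}{\left(585 + 5 \cdot 1091\right) - 49572} = \frac{1}{\left(585 + 5455\right) - 49572} = \frac{1}{6040 - 49572} = \frac{1}{-43532} = - \frac{1}{43532}$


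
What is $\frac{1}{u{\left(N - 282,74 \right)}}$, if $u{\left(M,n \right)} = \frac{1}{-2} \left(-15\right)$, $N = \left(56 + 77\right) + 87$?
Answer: $\frac{2}{15} \approx 0.13333$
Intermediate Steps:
$N = 220$ ($N = 133 + 87 = 220$)
$u{\left(M,n \right)} = \frac{15}{2}$ ($u{\left(M,n \right)} = \left(- \frac{1}{2}\right) \left(-15\right) = \frac{15}{2}$)
$\frac{1}{u{\left(N - 282,74 \right)}} = \frac{1}{\frac{15}{2}} = \frac{2}{15}$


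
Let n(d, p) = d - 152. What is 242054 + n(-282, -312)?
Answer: 241620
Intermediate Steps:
n(d, p) = -152 + d
242054 + n(-282, -312) = 242054 + (-152 - 282) = 242054 - 434 = 241620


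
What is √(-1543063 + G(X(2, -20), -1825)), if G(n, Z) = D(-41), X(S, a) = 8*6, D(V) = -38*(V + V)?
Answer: I*√1539947 ≈ 1240.9*I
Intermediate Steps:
D(V) = -76*V
X(S, a) = 48
G(n, Z) = 3116 (G(n, Z) = -76*(-41) = 3116)
√(-1543063 + G(X(2, -20), -1825)) = √(-1543063 + 3116) = √(-1539947) = I*√1539947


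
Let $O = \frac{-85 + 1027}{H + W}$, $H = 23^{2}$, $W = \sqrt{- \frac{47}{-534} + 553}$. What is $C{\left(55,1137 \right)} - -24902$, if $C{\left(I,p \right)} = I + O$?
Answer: $\frac{3722346717777}{149139745} - \frac{942 \sqrt{157716366}}{149139745} \approx 24959.0$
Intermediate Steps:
$W = \frac{\sqrt{157716366}}{534}$ ($W = \sqrt{\left(-47\right) \left(- \frac{1}{534}\right) + 553} = \sqrt{\frac{47}{534} + 553} = \sqrt{\frac{295349}{534}} = \frac{\sqrt{157716366}}{534} \approx 23.518$)
$H = 529$
$O = \frac{942}{529 + \frac{\sqrt{157716366}}{534}}$ ($O = \frac{-85 + 1027}{529 + \frac{\sqrt{157716366}}{534}} = \frac{942}{529 + \frac{\sqrt{157716366}}{534}} \approx 1.7049$)
$C{\left(I,p \right)} = \frac{266101812}{149139745} + I - \frac{942 \sqrt{157716366}}{149139745}$ ($C{\left(I,p \right)} = I + \left(\frac{266101812}{149139745} - \frac{942 \sqrt{157716366}}{149139745}\right) = \frac{266101812}{149139745} + I - \frac{942 \sqrt{157716366}}{149139745}$)
$C{\left(55,1137 \right)} - -24902 = \left(\frac{266101812}{149139745} + 55 - \frac{942 \sqrt{157716366}}{149139745}\right) - -24902 = \left(\frac{8468787787}{149139745} - \frac{942 \sqrt{157716366}}{149139745}\right) + 24902 = \frac{3722346717777}{149139745} - \frac{942 \sqrt{157716366}}{149139745}$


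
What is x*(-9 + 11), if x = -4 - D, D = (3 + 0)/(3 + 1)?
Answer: -19/2 ≈ -9.5000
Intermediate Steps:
D = 3/4 ≈ 0.75000
x = -19/4 (x = -4 - 1*3/4 = -4 - 3/4 = -19/4 ≈ -4.7500)
x*(-9 + 11) = -19*(-9 + 11)/4 = -19/4*2 = -19/2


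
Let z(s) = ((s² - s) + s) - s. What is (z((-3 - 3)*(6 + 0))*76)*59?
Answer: 5972688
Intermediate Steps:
z(s) = s² - s
(z((-3 - 3)*(6 + 0))*76)*59 = ((((-3 - 3)*(6 + 0))*(-1 + (-3 - 3)*(6 + 0)))*76)*59 = (((-6*6)*(-1 - 6*6))*76)*59 = (-36*(-1 - 36)*76)*59 = (-36*(-37)*76)*59 = (1332*76)*59 = 101232*59 = 5972688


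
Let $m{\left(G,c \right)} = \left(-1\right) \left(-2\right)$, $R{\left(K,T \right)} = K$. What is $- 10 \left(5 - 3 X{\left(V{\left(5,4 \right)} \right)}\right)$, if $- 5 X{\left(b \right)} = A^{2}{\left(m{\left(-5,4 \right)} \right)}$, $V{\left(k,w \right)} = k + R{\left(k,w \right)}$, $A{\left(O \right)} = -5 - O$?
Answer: $-344$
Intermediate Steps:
$m{\left(G,c \right)} = 2$
$V{\left(k,w \right)} = 2 k$ ($V{\left(k,w \right)} = k + k = 2 k$)
$X{\left(b \right)} = - \frac{49}{5}$ ($X{\left(b \right)} = - \frac{\left(-5 - 2\right)^{2}}{5} = - \frac{\left(-7\right)^{2}}{5} = \left(- \frac{1}{5}\right) 49 = - \frac{49}{5}$)
$- 10 \left(5 - 3 X{\left(V{\left(5,4 \right)} \right)}\right) = - 10 \left(5 - - \frac{147}{5}\right) = - 10 \left(5 + \frac{147}{5}\right) = \left(-10\right) \frac{172}{5} = -344$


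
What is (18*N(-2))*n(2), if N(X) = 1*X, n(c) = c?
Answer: -72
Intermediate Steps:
N(X) = X
(18*N(-2))*n(2) = (18*(-2))*2 = -36*2 = -72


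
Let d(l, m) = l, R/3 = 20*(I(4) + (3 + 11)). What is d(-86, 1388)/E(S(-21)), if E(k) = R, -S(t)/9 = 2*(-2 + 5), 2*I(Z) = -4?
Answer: -43/360 ≈ -0.11944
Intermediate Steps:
I(Z) = -2 (I(Z) = (½)*(-4) = -2)
R = 720 (R = 3*(20*(-2 + (3 + 11))) = 3*(20*(-2 + 14)) = 3*(20*12) = 3*240 = 720)
S(t) = -54 (S(t) = -18*(-2 + 5) = -18*3 = -9*6 = -54)
E(k) = 720
d(-86, 1388)/E(S(-21)) = -86/720 = -86*1/720 = -43/360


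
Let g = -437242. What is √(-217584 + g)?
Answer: I*√654826 ≈ 809.21*I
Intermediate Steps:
√(-217584 + g) = √(-217584 - 437242) = √(-654826) = I*√654826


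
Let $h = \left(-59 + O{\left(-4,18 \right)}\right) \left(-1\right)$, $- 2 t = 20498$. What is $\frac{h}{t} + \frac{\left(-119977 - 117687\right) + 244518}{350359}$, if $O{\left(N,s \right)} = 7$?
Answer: $\frac{2262086}{156123017} \approx 0.014489$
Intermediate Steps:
$t = -10249$ ($t = \left(- \frac{1}{2}\right) 20498 = -10249$)
$h = 52$ ($h = \left(-59 + 7\right) \left(-1\right) = \left(-52\right) \left(-1\right) = 52$)
$\frac{h}{t} + \frac{\left(-119977 - 117687\right) + 244518}{350359} = \frac{52}{-10249} + \frac{\left(-119977 - 117687\right) + 244518}{350359} = 52 \left(- \frac{1}{10249}\right) + \left(-237664 + 244518\right) \frac{1}{350359} = - \frac{52}{10249} + 6854 \cdot \frac{1}{350359} = - \frac{52}{10249} + \frac{298}{15233} = \frac{2262086}{156123017}$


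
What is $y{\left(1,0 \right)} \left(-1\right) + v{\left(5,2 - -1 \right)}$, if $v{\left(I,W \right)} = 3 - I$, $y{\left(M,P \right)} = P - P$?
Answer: $-2$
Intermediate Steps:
$y{\left(M,P \right)} = 0$
$y{\left(1,0 \right)} \left(-1\right) + v{\left(5,2 - -1 \right)} = 0 \left(-1\right) + \left(3 - 5\right) = 0 + \left(3 - 5\right) = 0 - 2 = -2$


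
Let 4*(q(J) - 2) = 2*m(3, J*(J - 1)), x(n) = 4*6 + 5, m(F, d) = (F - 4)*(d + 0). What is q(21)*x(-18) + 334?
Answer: -5698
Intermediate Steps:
m(F, d) = d*(-4 + F) (m(F, d) = (-4 + F)*d = d*(-4 + F))
x(n) = 29 (x(n) = 24 + 5 = 29)
q(J) = 2 - J*(-1 + J)/2 (q(J) = 2 + (2*((J*(J - 1))*(-4 + 3)))/4 = 2 + (2*((J*(-1 + J))*(-1)))/4 = 2 + (2*(-J*(-1 + J)))/4 = 2 + (-2*J*(-1 + J))/4 = 2 - J*(-1 + J)/2)
q(21)*x(-18) + 334 = (2 - ½*21*(-1 + 21))*29 + 334 = (2 - ½*21*20)*29 + 334 = (2 - 210)*29 + 334 = -208*29 + 334 = -6032 + 334 = -5698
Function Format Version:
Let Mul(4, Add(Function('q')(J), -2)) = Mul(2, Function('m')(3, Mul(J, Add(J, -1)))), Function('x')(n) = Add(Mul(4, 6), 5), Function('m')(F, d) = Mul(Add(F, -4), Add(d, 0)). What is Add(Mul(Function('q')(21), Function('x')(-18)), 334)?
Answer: -5698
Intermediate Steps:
Function('m')(F, d) = Mul(d, Add(-4, F)) (Function('m')(F, d) = Mul(Add(-4, F), d) = Mul(d, Add(-4, F)))
Function('x')(n) = 29 (Function('x')(n) = Add(24, 5) = 29)
Function('q')(J) = Add(2, Mul(Rational(-1, 2), J, Add(-1, J))) (Function('q')(J) = Add(2, Mul(Rational(1, 4), Mul(2, Mul(Mul(J, Add(J, -1)), Add(-4, 3))))) = Add(2, Mul(Rational(1, 4), Mul(2, Mul(Mul(J, Add(-1, J)), -1)))) = Add(2, Mul(Rational(1, 4), Mul(2, Mul(-1, J, Add(-1, J))))) = Add(2, Mul(Rational(1, 4), Mul(-2, J, Add(-1, J)))) = Add(2, Mul(Rational(-1, 2), J, Add(-1, J))))
Add(Mul(Function('q')(21), Function('x')(-18)), 334) = Add(Mul(Add(2, Mul(Rational(-1, 2), 21, Add(-1, 21))), 29), 334) = Add(Mul(Add(2, Mul(Rational(-1, 2), 21, 20)), 29), 334) = Add(Mul(Add(2, -210), 29), 334) = Add(Mul(-208, 29), 334) = Add(-6032, 334) = -5698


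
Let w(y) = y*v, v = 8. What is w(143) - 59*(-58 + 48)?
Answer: 1734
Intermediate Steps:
w(y) = 8*y (w(y) = y*8 = 8*y)
w(143) - 59*(-58 + 48) = 8*143 - 59*(-58 + 48) = 1144 - 59*(-10) = 1144 - 1*(-590) = 1144 + 590 = 1734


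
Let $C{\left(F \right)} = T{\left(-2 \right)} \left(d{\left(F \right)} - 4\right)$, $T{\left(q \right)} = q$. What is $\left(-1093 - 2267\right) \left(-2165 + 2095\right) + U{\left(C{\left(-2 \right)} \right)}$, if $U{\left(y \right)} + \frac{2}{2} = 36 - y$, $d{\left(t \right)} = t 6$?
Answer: $235203$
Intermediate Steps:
$d{\left(t \right)} = 6 t$
$C{\left(F \right)} = 8 - 12 F$ ($C{\left(F \right)} = - 2 \left(6 F - 4\right) = - 2 \left(-4 + 6 F\right) = 8 - 12 F$)
$U{\left(y \right)} = 35 - y$ ($U{\left(y \right)} = -1 - \left(-36 + y\right) = 35 - y$)
$\left(-1093 - 2267\right) \left(-2165 + 2095\right) + U{\left(C{\left(-2 \right)} \right)} = \left(-1093 - 2267\right) \left(-2165 + 2095\right) + \left(35 - \left(8 - -24\right)\right) = \left(-3360\right) \left(-70\right) + \left(35 - \left(8 + 24\right)\right) = 235200 + \left(35 - 32\right) = 235200 + 3 = 235203$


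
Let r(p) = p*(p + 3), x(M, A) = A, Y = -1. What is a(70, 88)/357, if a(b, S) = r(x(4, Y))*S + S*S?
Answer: 7568/357 ≈ 21.199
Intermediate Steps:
r(p) = p*(3 + p)
a(b, S) = S² - 2*S (a(b, S) = (-(3 - 1))*S + S*S = (-1*2)*S + S² = -2*S + S² = S² - 2*S)
a(70, 88)/357 = (88*(-2 + 88))/357 = (88*86)*(1/357) = 7568*(1/357) = 7568/357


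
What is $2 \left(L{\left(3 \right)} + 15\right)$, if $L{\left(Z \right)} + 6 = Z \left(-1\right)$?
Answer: $12$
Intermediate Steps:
$L{\left(Z \right)} = -6 - Z$ ($L{\left(Z \right)} = -6 + Z \left(-1\right) = -6 - Z$)
$2 \left(L{\left(3 \right)} + 15\right) = 2 \left(\left(-6 - 3\right) + 15\right) = 2 \left(-9 + 15\right) = 2 \cdot 6 = 12$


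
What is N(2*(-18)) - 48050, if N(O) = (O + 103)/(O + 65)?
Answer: -1393383/29 ≈ -48048.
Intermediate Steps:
N(O) = (103 + O)/(65 + O)
N(2*(-18)) - 48050 = (103 + 2*(-18))/(65 + 2*(-18)) - 48050 = (103 - 36)/(65 - 36) - 48050 = 67/29 - 48050 = -1393383/29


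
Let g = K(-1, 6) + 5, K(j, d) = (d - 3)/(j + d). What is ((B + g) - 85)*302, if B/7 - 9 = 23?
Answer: 218346/5 ≈ 43669.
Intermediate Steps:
K(j, d) = (-3 + d)/(d + j)
B = 224 (B = 63 + 7*23 = 63 + 161 = 224)
g = 28/5 (g = (-3 + 6)/(6 - 1) + 5 = 3/5 + 5 = (⅕)*3 + 5 = ⅗ + 5 = 28/5 ≈ 5.6000)
((B + g) - 85)*302 = ((224 + 28/5) - 85)*302 = (1148/5 - 85)*302 = (723/5)*302 = 218346/5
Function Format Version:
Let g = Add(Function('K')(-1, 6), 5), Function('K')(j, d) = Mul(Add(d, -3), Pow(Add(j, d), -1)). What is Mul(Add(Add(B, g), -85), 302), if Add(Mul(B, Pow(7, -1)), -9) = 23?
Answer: Rational(218346, 5) ≈ 43669.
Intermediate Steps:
Function('K')(j, d) = Mul(Pow(Add(d, j), -1), Add(-3, d)) (Function('K')(j, d) = Mul(Add(-3, d), Pow(Add(d, j), -1)) = Mul(Pow(Add(d, j), -1), Add(-3, d)))
B = 224 (B = Add(63, Mul(7, 23)) = Add(63, 161) = 224)
g = Rational(28, 5) (g = Add(Mul(Pow(Add(6, -1), -1), Add(-3, 6)), 5) = Add(Mul(Pow(5, -1), 3), 5) = Add(Mul(Rational(1, 5), 3), 5) = Add(Rational(3, 5), 5) = Rational(28, 5) ≈ 5.6000)
Mul(Add(Add(B, g), -85), 302) = Mul(Add(Add(224, Rational(28, 5)), -85), 302) = Mul(Add(Rational(1148, 5), -85), 302) = Mul(Rational(723, 5), 302) = Rational(218346, 5)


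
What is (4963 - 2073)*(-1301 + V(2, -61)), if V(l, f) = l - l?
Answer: -3759890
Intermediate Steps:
V(l, f) = 0
(4963 - 2073)*(-1301 + V(2, -61)) = (4963 - 2073)*(-1301 + 0) = 2890*(-1301) = -3759890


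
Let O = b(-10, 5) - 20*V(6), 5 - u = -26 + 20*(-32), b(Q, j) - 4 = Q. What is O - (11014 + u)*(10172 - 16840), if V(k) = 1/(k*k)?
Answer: 701240161/9 ≈ 7.7916e+7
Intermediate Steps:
b(Q, j) = 4 + Q
u = 671 (u = 5 - (-26 + 20*(-32)) = 5 - (-26 - 640) = 5 - 1*(-666) = 5 + 666 = 671)
V(k) = k⁻² (V(k) = 1/(k²) = k⁻²)
O = -59/9 (O = (4 - 10) - 20/6² = -6 - 20*1/36 = -6 - 5/9 = -59/9 ≈ -6.5556)
O - (11014 + u)*(10172 - 16840) = -59/9 - (11014 + 671)*(10172 - 16840) = -59/9 - 11685*(-6668) = -59/9 - 1*(-77915580) = -59/9 + 77915580 = 701240161/9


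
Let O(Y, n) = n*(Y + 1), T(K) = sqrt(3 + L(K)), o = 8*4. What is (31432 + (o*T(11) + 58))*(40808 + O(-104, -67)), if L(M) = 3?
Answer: 1502356410 + 1526688*sqrt(6) ≈ 1.5061e+9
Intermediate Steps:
o = 32
T(K) = sqrt(6) (T(K) = sqrt(3 + 3) = sqrt(6))
O(Y, n) = n*(1 + Y)
(31432 + (o*T(11) + 58))*(40808 + O(-104, -67)) = (31432 + (32*sqrt(6) + 58))*(40808 - 67*(1 - 104)) = (31432 + (58 + 32*sqrt(6)))*(40808 - 67*(-103)) = (31490 + 32*sqrt(6))*(40808 + 6901) = (31490 + 32*sqrt(6))*47709 = 1502356410 + 1526688*sqrt(6)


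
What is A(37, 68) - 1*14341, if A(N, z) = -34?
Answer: -14375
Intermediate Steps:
A(37, 68) - 1*14341 = -34 - 1*14341 = -34 - 14341 = -14375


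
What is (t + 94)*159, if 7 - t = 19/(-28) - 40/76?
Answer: 8645307/532 ≈ 16251.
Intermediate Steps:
t = 4365/532 (t = 7 - (19/(-28) - 40/76) = 7 - (19*(-1/28) - 40*1/76) = 7 - (-19/28 - 10/19) = 7 - 1*(-641/532) = 7 + 641/532 = 4365/532 ≈ 8.2049)
(t + 94)*159 = (4365/532 + 94)*159 = (54373/532)*159 = 8645307/532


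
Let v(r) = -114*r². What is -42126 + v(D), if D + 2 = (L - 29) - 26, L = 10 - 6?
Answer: -362352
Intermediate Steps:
L = 4
D = -53 (D = -2 + ((4 - 29) - 26) = -2 + (-25 - 26) = -2 - 51 = -53)
-42126 + v(D) = -42126 - 114*(-53)² = -42126 - 114*2809 = -42126 - 320226 = -362352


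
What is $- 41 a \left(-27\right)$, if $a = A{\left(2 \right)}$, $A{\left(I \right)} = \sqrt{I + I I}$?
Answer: $1107 \sqrt{6} \approx 2711.6$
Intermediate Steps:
$A{\left(I \right)} = \sqrt{I + I^{2}}$
$a = \sqrt{6}$ ($a = \sqrt{2 \left(1 + 2\right)} = \sqrt{2 \cdot 3} = \sqrt{6} \approx 2.4495$)
$- 41 a \left(-27\right) = - 41 \sqrt{6} \left(-27\right) = 1107 \sqrt{6}$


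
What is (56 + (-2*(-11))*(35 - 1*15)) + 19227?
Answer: 19723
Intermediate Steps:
(56 + (-2*(-11))*(35 - 1*15)) + 19227 = (56 + 22*(35 - 15)) + 19227 = (56 + 22*20) + 19227 = (56 + 440) + 19227 = 496 + 19227 = 19723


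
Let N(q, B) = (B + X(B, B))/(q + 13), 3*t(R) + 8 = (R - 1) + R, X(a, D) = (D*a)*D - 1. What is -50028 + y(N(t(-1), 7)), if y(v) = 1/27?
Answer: -1350755/27 ≈ -50028.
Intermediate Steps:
X(a, D) = -1 + a*D² (X(a, D) = a*D² - 1 = -1 + a*D²)
t(R) = -3 + 2*R/3 (t(R) = -8/3 + ((R - 1) + R)/3 = -8/3 + ((-1 + R) + R)/3 = -8/3 + (-1 + 2*R)/3 = -8/3 + (-⅓ + 2*R/3) = -3 + 2*R/3)
N(q, B) = (-1 + B + B³)/(13 + q) (N(q, B) = (B + (-1 + B*B²))/(q + 13) = (B + (-1 + B³))/(13 + q) = (-1 + B + B³)/(13 + q))
y(v) = 1/27
-50028 + y(N(t(-1), 7)) = -50028 + 1/27 = -1350755/27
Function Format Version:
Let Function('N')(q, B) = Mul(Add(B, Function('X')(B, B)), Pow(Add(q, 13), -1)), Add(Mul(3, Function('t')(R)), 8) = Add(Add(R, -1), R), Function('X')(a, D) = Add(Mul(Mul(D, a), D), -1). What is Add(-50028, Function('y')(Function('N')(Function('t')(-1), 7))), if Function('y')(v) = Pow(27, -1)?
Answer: Rational(-1350755, 27) ≈ -50028.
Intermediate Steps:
Function('X')(a, D) = Add(-1, Mul(a, Pow(D, 2))) (Function('X')(a, D) = Add(Mul(a, Pow(D, 2)), -1) = Add(-1, Mul(a, Pow(D, 2))))
Function('t')(R) = Add(-3, Mul(Rational(2, 3), R)) (Function('t')(R) = Add(Rational(-8, 3), Mul(Rational(1, 3), Add(Add(R, -1), R))) = Add(Rational(-8, 3), Mul(Rational(1, 3), Add(Add(-1, R), R))) = Add(Rational(-8, 3), Mul(Rational(1, 3), Add(-1, Mul(2, R)))) = Add(Rational(-8, 3), Add(Rational(-1, 3), Mul(Rational(2, 3), R))) = Add(-3, Mul(Rational(2, 3), R)))
Function('N')(q, B) = Mul(Pow(Add(13, q), -1), Add(-1, B, Pow(B, 3))) (Function('N')(q, B) = Mul(Add(B, Add(-1, Mul(B, Pow(B, 2)))), Pow(Add(q, 13), -1)) = Mul(Add(B, Add(-1, Pow(B, 3))), Pow(Add(13, q), -1)) = Mul(Add(-1, B, Pow(B, 3)), Pow(Add(13, q), -1)) = Mul(Pow(Add(13, q), -1), Add(-1, B, Pow(B, 3))))
Function('y')(v) = Rational(1, 27)
Add(-50028, Function('y')(Function('N')(Function('t')(-1), 7))) = Add(-50028, Rational(1, 27)) = Rational(-1350755, 27)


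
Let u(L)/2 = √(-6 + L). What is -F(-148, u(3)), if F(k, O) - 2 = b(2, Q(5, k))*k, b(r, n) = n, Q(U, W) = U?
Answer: 738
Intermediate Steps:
u(L) = 2*√(-6 + L)
F(k, O) = 2 + 5*k
-F(-148, u(3)) = -(2 + 5*(-148)) = -(2 - 740) = -1*(-738) = 738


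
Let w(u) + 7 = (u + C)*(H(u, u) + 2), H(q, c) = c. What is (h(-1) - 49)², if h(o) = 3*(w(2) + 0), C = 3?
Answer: 100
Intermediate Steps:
w(u) = -7 + (2 + u)*(3 + u) (w(u) = -7 + (u + 3)*(u + 2) = -7 + (3 + u)*(2 + u) = -7 + (2 + u)*(3 + u))
h(o) = 39 (h(o) = 3*((-1 + 2² + 5*2) + 0) = 3*((-1 + 4 + 10) + 0) = 3*(13 + 0) = 3*13 = 39)
(h(-1) - 49)² = (39 - 49)² = (-10)² = 100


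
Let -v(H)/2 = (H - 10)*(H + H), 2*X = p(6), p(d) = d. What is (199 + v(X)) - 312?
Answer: -29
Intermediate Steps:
X = 3 (X = (1/2)*6 = 3)
v(H) = -4*H*(-10 + H) (v(H) = -2*(H - 10)*(H + H) = -2*(-10 + H)*2*H = -4*H*(-10 + H))
(199 + v(X)) - 312 = (199 + 4*3*(10 - 1*3)) - 312 = (199 + 4*3*(10 - 3)) - 312 = (199 + 4*3*7) - 312 = (199 + 84) - 312 = 283 - 312 = -29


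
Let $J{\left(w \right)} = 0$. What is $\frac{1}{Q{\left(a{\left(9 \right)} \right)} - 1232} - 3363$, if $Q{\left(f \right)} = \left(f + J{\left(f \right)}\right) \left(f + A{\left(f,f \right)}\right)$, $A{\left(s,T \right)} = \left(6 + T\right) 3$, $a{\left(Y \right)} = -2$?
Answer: $- \frac{4210477}{1252} \approx -3363.0$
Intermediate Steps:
$A{\left(s,T \right)} = 18 + 3 T$
$Q{\left(f \right)} = f \left(18 + 4 f\right)$ ($Q{\left(f \right)} = \left(f + 0\right) \left(f + \left(18 + 3 f\right)\right) = f \left(18 + 4 f\right)$)
$\frac{1}{Q{\left(a{\left(9 \right)} \right)} - 1232} - 3363 = \frac{1}{2 \left(-2\right) \left(9 + 2 \left(-2\right)\right) - 1232} - 3363 = \frac{1}{2 \left(-2\right) \left(9 - 4\right) - 1232} - 3363 = \frac{1}{2 \left(-2\right) 5 - 1232} - 3363 = \frac{1}{-20 - 1232} - 3363 = \frac{1}{-1252} - 3363 = - \frac{1}{1252} - 3363 = - \frac{4210477}{1252}$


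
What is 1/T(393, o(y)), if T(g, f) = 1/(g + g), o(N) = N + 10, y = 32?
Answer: 786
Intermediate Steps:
o(N) = 10 + N
T(g, f) = 1/(2*g)
1/T(393, o(y)) = 1/((½)/393) = 1/((½)*(1/393)) = 1/(1/786) = 786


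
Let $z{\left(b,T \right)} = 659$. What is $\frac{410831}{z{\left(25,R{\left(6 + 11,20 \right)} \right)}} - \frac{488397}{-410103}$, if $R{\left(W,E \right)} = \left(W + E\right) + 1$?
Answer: $\frac{56268293072}{90085959} \approx 624.61$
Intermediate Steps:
$R{\left(W,E \right)} = 1 + E + W$ ($R{\left(W,E \right)} = \left(E + W\right) + 1 = 1 + E + W$)
$\frac{410831}{z{\left(25,R{\left(6 + 11,20 \right)} \right)}} - \frac{488397}{-410103} = \frac{410831}{659} - \frac{488397}{-410103} = 410831 \cdot \frac{1}{659} - - \frac{162799}{136701} = \frac{410831}{659} + \frac{162799}{136701} = \frac{56268293072}{90085959}$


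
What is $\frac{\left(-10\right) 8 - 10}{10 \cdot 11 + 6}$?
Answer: $- \frac{45}{58} \approx -0.77586$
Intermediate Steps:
$\frac{\left(-10\right) 8 - 10}{10 \cdot 11 + 6} = \frac{-80 - 10}{110 + 6} = - \frac{90}{116} = \left(-90\right) \frac{1}{116} = - \frac{45}{58}$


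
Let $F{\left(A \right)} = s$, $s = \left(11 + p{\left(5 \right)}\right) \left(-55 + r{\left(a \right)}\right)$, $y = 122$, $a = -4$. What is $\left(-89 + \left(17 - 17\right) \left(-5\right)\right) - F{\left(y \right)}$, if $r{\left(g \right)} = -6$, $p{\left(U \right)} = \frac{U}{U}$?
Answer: $643$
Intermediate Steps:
$p{\left(U \right)} = 1$
$s = -732$ ($s = \left(11 + 1\right) \left(-55 - 6\right) = 12 \left(-61\right) = -732$)
$F{\left(A \right)} = -732$
$\left(-89 + \left(17 - 17\right) \left(-5\right)\right) - F{\left(y \right)} = \left(-89 + \left(17 - 17\right) \left(-5\right)\right) - -732 = \left(-89 + 0 \left(-5\right)\right) + 732 = \left(-89 + 0\right) + 732 = -89 + 732 = 643$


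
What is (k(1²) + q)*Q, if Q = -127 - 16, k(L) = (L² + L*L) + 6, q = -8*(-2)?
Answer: -3432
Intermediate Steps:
q = 16
k(L) = 6 + 2*L² (k(L) = (L² + L²) + 6 = 2*L² + 6 = 6 + 2*L²)
Q = -143
(k(1²) + q)*Q = ((6 + 2*(1²)²) + 16)*(-143) = ((6 + 2*1²) + 16)*(-143) = ((6 + 2*1) + 16)*(-143) = ((6 + 2) + 16)*(-143) = (8 + 16)*(-143) = 24*(-143) = -3432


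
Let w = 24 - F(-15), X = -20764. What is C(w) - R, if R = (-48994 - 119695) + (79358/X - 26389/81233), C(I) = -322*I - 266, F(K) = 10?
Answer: 138243016513295/843361006 ≈ 1.6392e+5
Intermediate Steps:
w = 14 (w = 24 - 1*10 = 24 - 10 = 14)
C(I) = -266 - 322*I
R = -142269221955939/843361006 (R = (-48994 - 119695) + (79358/(-20764) - 26389/81233) = -168689 + (79358*(-1/20764) - 26389*1/81233) = -168689 + (-39679/10382 - 26389/81233) = -168689 - 3497214805/843361006 = -142269221955939/843361006 ≈ -1.6869e+5)
C(w) - R = (-266 - 322*14) - 1*(-142269221955939/843361006) = (-266 - 4508) + 142269221955939/843361006 = -4774 + 142269221955939/843361006 = 138243016513295/843361006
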